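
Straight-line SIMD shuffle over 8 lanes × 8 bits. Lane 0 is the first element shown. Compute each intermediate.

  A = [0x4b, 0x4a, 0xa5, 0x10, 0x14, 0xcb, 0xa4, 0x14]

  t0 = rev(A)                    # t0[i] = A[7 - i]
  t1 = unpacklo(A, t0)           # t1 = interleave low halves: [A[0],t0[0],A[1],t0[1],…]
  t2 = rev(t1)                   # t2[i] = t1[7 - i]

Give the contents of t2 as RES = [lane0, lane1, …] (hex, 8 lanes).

t0 = [0x14, 0xa4, 0xcb, 0x14, 0x10, 0xa5, 0x4a, 0x4b]
t1 = [0x4b, 0x14, 0x4a, 0xa4, 0xa5, 0xcb, 0x10, 0x14]
t2 = [0x14, 0x10, 0xcb, 0xa5, 0xa4, 0x4a, 0x14, 0x4b]

RES = [0x14, 0x10, 0xcb, 0xa5, 0xa4, 0x4a, 0x14, 0x4b]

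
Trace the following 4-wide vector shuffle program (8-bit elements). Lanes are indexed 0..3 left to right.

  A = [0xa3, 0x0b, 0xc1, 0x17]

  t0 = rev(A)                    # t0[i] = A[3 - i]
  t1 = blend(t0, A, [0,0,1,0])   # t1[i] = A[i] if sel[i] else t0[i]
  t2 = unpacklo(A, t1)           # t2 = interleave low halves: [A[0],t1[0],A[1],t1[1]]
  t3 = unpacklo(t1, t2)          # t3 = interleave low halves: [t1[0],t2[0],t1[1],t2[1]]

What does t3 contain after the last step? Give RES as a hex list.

t0 = [0x17, 0xc1, 0x0b, 0xa3]
t1 = [0x17, 0xc1, 0xc1, 0xa3]
t2 = [0xa3, 0x17, 0x0b, 0xc1]
t3 = [0x17, 0xa3, 0xc1, 0x17]

RES = [ 0x17  0xa3  0xc1  0x17 ]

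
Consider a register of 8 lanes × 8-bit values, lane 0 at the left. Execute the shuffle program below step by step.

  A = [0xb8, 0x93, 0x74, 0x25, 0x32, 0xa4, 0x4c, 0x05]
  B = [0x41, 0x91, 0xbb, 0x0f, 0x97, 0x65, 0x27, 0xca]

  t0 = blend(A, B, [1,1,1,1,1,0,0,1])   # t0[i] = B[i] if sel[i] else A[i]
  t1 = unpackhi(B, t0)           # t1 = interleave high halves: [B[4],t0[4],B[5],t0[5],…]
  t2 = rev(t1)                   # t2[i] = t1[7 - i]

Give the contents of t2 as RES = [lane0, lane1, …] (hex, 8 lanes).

RES = [ 0xca  0xca  0x4c  0x27  0xa4  0x65  0x97  0x97 ]

→ t0 |41|91|bb|0f|97|a4|4c|ca|
→ t1 |97|97|65|a4|27|4c|ca|ca|
→ t2 |ca|ca|4c|27|a4|65|97|97|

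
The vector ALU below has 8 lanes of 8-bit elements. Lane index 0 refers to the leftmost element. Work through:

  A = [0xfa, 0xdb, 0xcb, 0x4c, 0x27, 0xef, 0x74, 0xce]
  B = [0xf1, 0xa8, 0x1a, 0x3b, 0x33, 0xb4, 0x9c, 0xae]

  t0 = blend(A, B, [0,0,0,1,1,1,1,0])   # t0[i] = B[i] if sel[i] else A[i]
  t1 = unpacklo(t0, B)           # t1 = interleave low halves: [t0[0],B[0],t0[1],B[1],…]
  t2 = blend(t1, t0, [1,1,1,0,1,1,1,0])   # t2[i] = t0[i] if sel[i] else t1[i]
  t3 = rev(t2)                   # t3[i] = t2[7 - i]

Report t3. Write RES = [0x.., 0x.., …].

RES = [0x3b, 0x9c, 0xb4, 0x33, 0xa8, 0xcb, 0xdb, 0xfa]

  t0: fa db cb 3b 33 b4 9c ce
  t1: fa f1 db a8 cb 1a 3b 3b
  t2: fa db cb a8 33 b4 9c 3b
  t3: 3b 9c b4 33 a8 cb db fa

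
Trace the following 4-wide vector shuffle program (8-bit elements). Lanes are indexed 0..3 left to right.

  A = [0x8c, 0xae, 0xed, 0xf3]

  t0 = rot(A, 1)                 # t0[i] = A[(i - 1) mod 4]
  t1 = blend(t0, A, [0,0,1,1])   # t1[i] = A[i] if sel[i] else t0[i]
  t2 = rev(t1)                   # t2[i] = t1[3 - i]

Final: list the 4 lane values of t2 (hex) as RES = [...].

RES = [ 0xf3  0xed  0x8c  0xf3 ]

  t0: f3 8c ae ed
  t1: f3 8c ed f3
  t2: f3 ed 8c f3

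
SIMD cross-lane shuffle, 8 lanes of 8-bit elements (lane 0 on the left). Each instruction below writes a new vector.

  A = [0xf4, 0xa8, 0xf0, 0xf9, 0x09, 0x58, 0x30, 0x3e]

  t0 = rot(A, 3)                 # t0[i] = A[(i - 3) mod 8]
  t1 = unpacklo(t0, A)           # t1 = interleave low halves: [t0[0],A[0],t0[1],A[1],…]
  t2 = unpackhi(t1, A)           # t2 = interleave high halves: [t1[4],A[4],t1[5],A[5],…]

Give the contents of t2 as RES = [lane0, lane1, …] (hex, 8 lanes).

  t0: 58 30 3e f4 a8 f0 f9 09
  t1: 58 f4 30 a8 3e f0 f4 f9
  t2: 3e 09 f0 58 f4 30 f9 3e

RES = [0x3e, 0x09, 0xf0, 0x58, 0xf4, 0x30, 0xf9, 0x3e]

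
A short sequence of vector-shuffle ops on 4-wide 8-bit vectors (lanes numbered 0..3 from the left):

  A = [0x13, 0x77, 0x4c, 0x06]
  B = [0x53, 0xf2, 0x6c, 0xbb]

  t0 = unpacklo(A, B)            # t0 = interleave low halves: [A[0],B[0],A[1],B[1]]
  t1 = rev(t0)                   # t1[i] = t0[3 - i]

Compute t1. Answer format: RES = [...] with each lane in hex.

RES = [ 0xf2  0x77  0x53  0x13 ]

→ t0 |13|53|77|f2|
→ t1 |f2|77|53|13|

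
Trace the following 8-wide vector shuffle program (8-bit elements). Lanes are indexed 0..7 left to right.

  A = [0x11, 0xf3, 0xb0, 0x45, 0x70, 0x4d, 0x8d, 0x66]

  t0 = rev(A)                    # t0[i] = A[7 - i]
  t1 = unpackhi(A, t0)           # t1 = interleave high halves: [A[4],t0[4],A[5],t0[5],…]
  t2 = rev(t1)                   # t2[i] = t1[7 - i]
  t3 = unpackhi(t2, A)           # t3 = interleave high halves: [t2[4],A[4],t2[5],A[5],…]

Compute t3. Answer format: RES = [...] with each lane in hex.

→ t0 |66|8d|4d|70|45|b0|f3|11|
→ t1 |70|45|4d|b0|8d|f3|66|11|
→ t2 |11|66|f3|8d|b0|4d|45|70|
→ t3 |b0|70|4d|4d|45|8d|70|66|

RES = [0xb0, 0x70, 0x4d, 0x4d, 0x45, 0x8d, 0x70, 0x66]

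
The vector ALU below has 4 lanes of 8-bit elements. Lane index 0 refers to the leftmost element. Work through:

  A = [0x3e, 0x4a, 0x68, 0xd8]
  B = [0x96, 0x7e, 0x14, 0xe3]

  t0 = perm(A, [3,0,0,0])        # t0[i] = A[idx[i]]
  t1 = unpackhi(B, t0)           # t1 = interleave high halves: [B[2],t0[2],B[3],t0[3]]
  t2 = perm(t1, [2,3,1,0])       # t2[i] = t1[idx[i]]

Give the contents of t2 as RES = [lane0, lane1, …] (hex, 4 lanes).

  t0: d8 3e 3e 3e
  t1: 14 3e e3 3e
  t2: e3 3e 3e 14

RES = [ 0xe3  0x3e  0x3e  0x14 ]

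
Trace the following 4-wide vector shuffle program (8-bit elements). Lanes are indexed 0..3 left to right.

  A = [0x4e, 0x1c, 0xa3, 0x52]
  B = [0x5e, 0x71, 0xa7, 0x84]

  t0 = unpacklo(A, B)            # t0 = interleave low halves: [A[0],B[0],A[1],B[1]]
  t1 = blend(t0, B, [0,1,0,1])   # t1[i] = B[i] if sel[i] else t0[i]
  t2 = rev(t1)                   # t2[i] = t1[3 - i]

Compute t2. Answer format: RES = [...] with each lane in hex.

RES = [0x84, 0x1c, 0x71, 0x4e]

t0 = [0x4e, 0x5e, 0x1c, 0x71]
t1 = [0x4e, 0x71, 0x1c, 0x84]
t2 = [0x84, 0x1c, 0x71, 0x4e]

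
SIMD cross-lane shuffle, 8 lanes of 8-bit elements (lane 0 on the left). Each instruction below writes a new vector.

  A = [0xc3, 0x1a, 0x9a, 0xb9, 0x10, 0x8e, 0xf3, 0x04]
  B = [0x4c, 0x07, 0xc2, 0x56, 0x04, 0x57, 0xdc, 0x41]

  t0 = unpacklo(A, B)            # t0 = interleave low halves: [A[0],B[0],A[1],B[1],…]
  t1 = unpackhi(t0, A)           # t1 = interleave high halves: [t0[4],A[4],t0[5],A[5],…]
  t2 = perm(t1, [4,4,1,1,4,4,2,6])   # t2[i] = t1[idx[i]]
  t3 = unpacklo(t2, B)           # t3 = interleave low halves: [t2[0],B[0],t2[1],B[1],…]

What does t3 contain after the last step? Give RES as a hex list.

RES = [ 0xb9  0x4c  0xb9  0x07  0x10  0xc2  0x10  0x56 ]

→ t0 |c3|4c|1a|07|9a|c2|b9|56|
→ t1 |9a|10|c2|8e|b9|f3|56|04|
→ t2 |b9|b9|10|10|b9|b9|c2|56|
→ t3 |b9|4c|b9|07|10|c2|10|56|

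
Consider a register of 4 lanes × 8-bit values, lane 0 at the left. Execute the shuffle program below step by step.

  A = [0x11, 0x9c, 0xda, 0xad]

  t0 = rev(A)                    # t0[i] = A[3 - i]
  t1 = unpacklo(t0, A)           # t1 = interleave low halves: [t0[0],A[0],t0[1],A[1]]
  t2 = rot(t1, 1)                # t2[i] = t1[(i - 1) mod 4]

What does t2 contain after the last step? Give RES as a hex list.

  t0: ad da 9c 11
  t1: ad 11 da 9c
  t2: 9c ad 11 da

RES = [0x9c, 0xad, 0x11, 0xda]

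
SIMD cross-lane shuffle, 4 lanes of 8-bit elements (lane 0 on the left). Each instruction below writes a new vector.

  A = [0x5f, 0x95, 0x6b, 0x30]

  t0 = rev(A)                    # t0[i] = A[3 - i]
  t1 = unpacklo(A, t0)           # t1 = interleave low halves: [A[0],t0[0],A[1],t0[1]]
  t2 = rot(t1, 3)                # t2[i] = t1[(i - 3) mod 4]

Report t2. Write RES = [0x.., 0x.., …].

RES = [ 0x30  0x95  0x6b  0x5f ]

  t0: 30 6b 95 5f
  t1: 5f 30 95 6b
  t2: 30 95 6b 5f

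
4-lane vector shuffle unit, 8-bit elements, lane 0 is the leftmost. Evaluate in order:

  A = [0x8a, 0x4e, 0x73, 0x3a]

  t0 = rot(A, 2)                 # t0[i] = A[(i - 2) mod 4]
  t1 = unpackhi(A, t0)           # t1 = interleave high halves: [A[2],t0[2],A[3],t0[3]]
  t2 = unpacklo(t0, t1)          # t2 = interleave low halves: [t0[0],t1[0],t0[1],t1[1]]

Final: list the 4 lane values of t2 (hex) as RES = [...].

RES = [0x73, 0x73, 0x3a, 0x8a]

t0 = [0x73, 0x3a, 0x8a, 0x4e]
t1 = [0x73, 0x8a, 0x3a, 0x4e]
t2 = [0x73, 0x73, 0x3a, 0x8a]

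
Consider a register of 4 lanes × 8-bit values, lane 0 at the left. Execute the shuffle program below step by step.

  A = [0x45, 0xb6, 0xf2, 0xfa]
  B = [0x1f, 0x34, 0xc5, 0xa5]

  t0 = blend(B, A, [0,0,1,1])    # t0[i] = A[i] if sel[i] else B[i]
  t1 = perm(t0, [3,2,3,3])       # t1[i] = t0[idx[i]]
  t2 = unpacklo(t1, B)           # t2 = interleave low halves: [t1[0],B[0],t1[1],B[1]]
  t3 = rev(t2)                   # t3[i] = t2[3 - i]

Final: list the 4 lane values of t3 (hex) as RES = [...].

RES = [0x34, 0xf2, 0x1f, 0xfa]

t0 = [0x1f, 0x34, 0xf2, 0xfa]
t1 = [0xfa, 0xf2, 0xfa, 0xfa]
t2 = [0xfa, 0x1f, 0xf2, 0x34]
t3 = [0x34, 0xf2, 0x1f, 0xfa]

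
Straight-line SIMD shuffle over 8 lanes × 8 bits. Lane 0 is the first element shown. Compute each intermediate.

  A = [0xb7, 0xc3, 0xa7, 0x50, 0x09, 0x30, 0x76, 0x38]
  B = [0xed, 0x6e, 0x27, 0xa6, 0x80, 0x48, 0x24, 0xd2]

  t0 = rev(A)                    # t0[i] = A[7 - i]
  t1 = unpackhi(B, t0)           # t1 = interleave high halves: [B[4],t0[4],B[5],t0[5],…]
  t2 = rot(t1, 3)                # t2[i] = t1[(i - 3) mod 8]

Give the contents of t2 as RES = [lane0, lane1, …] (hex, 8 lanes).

RES = [ 0xc3  0xd2  0xb7  0x80  0x50  0x48  0xa7  0x24 ]

→ t0 |38|76|30|09|50|a7|c3|b7|
→ t1 |80|50|48|a7|24|c3|d2|b7|
→ t2 |c3|d2|b7|80|50|48|a7|24|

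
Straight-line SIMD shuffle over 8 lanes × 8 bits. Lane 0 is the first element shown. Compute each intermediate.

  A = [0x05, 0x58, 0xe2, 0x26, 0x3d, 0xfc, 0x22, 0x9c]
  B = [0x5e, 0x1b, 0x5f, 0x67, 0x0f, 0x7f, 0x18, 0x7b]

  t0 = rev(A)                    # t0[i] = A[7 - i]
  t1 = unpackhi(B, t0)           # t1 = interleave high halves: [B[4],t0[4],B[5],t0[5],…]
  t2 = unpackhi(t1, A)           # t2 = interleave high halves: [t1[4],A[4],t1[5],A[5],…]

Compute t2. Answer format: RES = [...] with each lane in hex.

→ t0 |9c|22|fc|3d|26|e2|58|05|
→ t1 |0f|26|7f|e2|18|58|7b|05|
→ t2 |18|3d|58|fc|7b|22|05|9c|

RES = [ 0x18  0x3d  0x58  0xfc  0x7b  0x22  0x05  0x9c ]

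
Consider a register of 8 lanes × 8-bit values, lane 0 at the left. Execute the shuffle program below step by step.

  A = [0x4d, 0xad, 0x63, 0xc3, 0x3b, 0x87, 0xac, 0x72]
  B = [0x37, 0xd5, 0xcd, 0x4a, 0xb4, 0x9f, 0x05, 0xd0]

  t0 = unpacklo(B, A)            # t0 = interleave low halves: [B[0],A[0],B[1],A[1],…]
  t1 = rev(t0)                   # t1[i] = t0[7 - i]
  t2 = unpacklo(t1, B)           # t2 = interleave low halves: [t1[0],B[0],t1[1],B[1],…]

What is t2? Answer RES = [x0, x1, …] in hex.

RES = [ 0xc3  0x37  0x4a  0xd5  0x63  0xcd  0xcd  0x4a ]

→ t0 |37|4d|d5|ad|cd|63|4a|c3|
→ t1 |c3|4a|63|cd|ad|d5|4d|37|
→ t2 |c3|37|4a|d5|63|cd|cd|4a|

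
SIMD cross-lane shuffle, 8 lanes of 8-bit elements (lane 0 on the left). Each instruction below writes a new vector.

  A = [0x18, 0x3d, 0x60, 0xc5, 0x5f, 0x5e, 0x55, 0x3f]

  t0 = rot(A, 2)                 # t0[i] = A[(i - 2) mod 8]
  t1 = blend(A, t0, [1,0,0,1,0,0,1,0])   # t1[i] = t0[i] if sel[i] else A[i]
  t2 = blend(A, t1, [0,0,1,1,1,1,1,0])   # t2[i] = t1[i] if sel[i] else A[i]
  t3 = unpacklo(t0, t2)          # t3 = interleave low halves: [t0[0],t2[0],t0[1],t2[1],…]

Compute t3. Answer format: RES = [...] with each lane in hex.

t0 = [0x55, 0x3f, 0x18, 0x3d, 0x60, 0xc5, 0x5f, 0x5e]
t1 = [0x55, 0x3d, 0x60, 0x3d, 0x5f, 0x5e, 0x5f, 0x3f]
t2 = [0x18, 0x3d, 0x60, 0x3d, 0x5f, 0x5e, 0x5f, 0x3f]
t3 = [0x55, 0x18, 0x3f, 0x3d, 0x18, 0x60, 0x3d, 0x3d]

RES = [0x55, 0x18, 0x3f, 0x3d, 0x18, 0x60, 0x3d, 0x3d]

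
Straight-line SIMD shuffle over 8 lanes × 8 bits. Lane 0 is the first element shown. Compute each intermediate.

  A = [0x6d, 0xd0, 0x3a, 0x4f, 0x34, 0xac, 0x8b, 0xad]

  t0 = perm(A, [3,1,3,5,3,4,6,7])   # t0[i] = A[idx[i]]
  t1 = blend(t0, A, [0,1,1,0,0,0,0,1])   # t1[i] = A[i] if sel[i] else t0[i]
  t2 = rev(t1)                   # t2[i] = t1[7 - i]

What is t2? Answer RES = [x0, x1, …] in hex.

  t0: 4f d0 4f ac 4f 34 8b ad
  t1: 4f d0 3a ac 4f 34 8b ad
  t2: ad 8b 34 4f ac 3a d0 4f

RES = [ 0xad  0x8b  0x34  0x4f  0xac  0x3a  0xd0  0x4f ]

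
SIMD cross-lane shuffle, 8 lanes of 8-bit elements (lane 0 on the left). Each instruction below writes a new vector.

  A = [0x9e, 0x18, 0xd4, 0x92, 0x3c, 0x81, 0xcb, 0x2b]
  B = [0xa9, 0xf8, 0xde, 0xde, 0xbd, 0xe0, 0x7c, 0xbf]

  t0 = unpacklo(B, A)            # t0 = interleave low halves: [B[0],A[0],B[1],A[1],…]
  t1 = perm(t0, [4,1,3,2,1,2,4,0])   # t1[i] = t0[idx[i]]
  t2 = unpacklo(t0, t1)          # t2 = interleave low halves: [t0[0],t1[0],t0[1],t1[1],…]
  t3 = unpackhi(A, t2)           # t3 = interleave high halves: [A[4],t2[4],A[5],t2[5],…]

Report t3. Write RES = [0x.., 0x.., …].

→ t0 |a9|9e|f8|18|de|d4|de|92|
→ t1 |de|9e|18|f8|9e|f8|de|a9|
→ t2 |a9|de|9e|9e|f8|18|18|f8|
→ t3 |3c|f8|81|18|cb|18|2b|f8|

RES = [0x3c, 0xf8, 0x81, 0x18, 0xcb, 0x18, 0x2b, 0xf8]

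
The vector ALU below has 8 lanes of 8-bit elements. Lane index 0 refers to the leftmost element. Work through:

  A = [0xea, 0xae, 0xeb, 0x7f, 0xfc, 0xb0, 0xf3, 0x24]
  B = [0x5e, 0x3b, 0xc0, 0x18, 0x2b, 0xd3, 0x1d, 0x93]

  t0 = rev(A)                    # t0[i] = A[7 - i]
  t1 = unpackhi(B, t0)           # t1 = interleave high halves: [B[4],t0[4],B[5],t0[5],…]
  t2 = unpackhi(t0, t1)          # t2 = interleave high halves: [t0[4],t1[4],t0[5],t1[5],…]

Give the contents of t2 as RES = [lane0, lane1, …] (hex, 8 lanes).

RES = [ 0x7f  0x1d  0xeb  0xae  0xae  0x93  0xea  0xea ]

→ t0 |24|f3|b0|fc|7f|eb|ae|ea|
→ t1 |2b|7f|d3|eb|1d|ae|93|ea|
→ t2 |7f|1d|eb|ae|ae|93|ea|ea|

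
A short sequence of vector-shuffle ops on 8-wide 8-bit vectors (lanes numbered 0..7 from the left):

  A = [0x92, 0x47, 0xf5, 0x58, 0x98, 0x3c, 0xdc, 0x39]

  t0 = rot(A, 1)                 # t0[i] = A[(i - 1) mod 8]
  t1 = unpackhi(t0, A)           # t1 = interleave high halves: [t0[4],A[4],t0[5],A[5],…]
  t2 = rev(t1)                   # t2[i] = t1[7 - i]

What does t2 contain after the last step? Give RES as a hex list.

RES = [0x39, 0xdc, 0xdc, 0x3c, 0x3c, 0x98, 0x98, 0x58]

  t0: 39 92 47 f5 58 98 3c dc
  t1: 58 98 98 3c 3c dc dc 39
  t2: 39 dc dc 3c 3c 98 98 58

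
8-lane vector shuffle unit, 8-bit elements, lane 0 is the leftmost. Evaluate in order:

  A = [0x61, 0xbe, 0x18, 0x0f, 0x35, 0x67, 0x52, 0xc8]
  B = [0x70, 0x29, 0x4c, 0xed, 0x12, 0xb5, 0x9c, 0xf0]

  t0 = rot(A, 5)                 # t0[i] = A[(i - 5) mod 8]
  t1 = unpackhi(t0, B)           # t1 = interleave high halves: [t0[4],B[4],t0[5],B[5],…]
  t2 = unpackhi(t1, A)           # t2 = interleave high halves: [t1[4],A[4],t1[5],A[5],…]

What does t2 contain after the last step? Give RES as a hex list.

RES = [ 0xbe  0x35  0x9c  0x67  0x18  0x52  0xf0  0xc8 ]

  t0: 0f 35 67 52 c8 61 be 18
  t1: c8 12 61 b5 be 9c 18 f0
  t2: be 35 9c 67 18 52 f0 c8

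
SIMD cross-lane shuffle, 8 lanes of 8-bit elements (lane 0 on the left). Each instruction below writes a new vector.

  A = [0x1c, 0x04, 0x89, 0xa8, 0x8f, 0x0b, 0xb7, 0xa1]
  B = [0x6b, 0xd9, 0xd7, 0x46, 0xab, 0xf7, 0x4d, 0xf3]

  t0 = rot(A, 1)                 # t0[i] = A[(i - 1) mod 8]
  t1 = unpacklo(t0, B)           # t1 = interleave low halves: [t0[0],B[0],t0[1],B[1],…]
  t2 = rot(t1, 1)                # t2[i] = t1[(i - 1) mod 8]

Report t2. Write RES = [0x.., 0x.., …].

  t0: a1 1c 04 89 a8 8f 0b b7
  t1: a1 6b 1c d9 04 d7 89 46
  t2: 46 a1 6b 1c d9 04 d7 89

RES = [ 0x46  0xa1  0x6b  0x1c  0xd9  0x04  0xd7  0x89 ]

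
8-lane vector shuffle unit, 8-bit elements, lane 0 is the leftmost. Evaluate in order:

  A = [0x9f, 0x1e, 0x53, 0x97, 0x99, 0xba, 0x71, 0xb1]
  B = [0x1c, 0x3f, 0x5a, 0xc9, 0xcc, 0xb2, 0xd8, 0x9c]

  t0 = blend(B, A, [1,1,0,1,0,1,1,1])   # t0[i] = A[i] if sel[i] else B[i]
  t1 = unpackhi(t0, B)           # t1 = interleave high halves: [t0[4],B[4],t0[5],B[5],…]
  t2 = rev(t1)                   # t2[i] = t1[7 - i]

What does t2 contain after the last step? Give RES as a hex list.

t0 = [0x9f, 0x1e, 0x5a, 0x97, 0xcc, 0xba, 0x71, 0xb1]
t1 = [0xcc, 0xcc, 0xba, 0xb2, 0x71, 0xd8, 0xb1, 0x9c]
t2 = [0x9c, 0xb1, 0xd8, 0x71, 0xb2, 0xba, 0xcc, 0xcc]

RES = [0x9c, 0xb1, 0xd8, 0x71, 0xb2, 0xba, 0xcc, 0xcc]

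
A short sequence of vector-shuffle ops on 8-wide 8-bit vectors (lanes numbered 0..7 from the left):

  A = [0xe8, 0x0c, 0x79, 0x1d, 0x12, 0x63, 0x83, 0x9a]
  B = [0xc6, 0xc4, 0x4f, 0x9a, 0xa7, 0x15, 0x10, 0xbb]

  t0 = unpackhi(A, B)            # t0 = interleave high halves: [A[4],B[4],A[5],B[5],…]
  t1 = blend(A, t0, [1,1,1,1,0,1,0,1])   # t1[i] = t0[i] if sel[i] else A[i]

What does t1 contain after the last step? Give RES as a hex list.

→ t0 |12|a7|63|15|83|10|9a|bb|
→ t1 |12|a7|63|15|12|10|83|bb|

RES = [0x12, 0xa7, 0x63, 0x15, 0x12, 0x10, 0x83, 0xbb]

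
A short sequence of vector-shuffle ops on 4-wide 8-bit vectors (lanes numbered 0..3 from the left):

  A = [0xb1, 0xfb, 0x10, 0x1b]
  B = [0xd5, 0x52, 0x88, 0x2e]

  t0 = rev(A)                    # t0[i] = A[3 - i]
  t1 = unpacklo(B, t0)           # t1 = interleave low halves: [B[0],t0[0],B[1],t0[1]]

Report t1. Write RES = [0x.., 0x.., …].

RES = [0xd5, 0x1b, 0x52, 0x10]

t0 = [0x1b, 0x10, 0xfb, 0xb1]
t1 = [0xd5, 0x1b, 0x52, 0x10]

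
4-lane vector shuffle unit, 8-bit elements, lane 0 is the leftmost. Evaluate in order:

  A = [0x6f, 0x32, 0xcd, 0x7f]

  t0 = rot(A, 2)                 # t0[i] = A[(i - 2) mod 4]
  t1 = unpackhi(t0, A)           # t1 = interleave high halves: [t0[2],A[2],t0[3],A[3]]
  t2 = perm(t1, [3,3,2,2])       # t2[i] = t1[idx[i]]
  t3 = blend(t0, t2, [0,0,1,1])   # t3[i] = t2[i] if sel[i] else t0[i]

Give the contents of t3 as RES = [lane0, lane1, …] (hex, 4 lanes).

RES = [ 0xcd  0x7f  0x32  0x32 ]

→ t0 |cd|7f|6f|32|
→ t1 |6f|cd|32|7f|
→ t2 |7f|7f|32|32|
→ t3 |cd|7f|32|32|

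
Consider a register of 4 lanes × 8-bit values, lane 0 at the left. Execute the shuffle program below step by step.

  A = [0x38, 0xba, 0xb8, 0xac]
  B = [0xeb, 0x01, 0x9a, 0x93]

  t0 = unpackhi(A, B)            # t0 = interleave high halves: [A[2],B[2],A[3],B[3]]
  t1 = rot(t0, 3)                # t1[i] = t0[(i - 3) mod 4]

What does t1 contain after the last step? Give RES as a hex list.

  t0: b8 9a ac 93
  t1: 9a ac 93 b8

RES = [ 0x9a  0xac  0x93  0xb8 ]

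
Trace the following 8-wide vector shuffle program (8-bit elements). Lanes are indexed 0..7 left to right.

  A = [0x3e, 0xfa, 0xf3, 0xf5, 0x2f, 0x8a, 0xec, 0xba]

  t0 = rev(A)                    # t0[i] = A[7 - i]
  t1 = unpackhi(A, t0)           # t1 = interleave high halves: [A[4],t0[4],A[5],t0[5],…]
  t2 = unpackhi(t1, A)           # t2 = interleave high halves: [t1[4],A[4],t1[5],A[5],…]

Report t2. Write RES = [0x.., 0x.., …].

  t0: ba ec 8a 2f f5 f3 fa 3e
  t1: 2f f5 8a f3 ec fa ba 3e
  t2: ec 2f fa 8a ba ec 3e ba

RES = [0xec, 0x2f, 0xfa, 0x8a, 0xba, 0xec, 0x3e, 0xba]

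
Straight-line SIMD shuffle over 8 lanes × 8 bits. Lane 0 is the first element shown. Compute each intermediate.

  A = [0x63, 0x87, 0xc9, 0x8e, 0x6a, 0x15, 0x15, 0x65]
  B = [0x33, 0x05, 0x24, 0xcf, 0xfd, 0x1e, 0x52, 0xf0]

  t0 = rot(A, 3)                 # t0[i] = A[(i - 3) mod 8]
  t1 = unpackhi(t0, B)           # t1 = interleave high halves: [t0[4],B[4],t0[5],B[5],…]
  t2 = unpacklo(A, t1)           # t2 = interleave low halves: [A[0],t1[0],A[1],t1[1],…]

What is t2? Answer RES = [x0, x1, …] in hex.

→ t0 |15|15|65|63|87|c9|8e|6a|
→ t1 |87|fd|c9|1e|8e|52|6a|f0|
→ t2 |63|87|87|fd|c9|c9|8e|1e|

RES = [ 0x63  0x87  0x87  0xfd  0xc9  0xc9  0x8e  0x1e ]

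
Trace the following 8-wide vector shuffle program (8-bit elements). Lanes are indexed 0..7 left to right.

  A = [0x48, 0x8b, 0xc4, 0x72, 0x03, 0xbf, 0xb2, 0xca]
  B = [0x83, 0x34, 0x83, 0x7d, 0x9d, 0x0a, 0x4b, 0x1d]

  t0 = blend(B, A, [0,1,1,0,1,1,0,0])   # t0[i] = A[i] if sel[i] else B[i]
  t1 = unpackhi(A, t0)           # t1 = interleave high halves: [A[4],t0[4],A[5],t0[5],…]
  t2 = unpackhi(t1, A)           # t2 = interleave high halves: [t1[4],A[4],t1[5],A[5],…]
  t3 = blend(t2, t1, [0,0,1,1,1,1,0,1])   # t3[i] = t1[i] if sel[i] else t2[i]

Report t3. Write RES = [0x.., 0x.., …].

  t0: 83 8b c4 7d 03 bf 4b 1d
  t1: 03 03 bf bf b2 4b ca 1d
  t2: b2 03 4b bf ca b2 1d ca
  t3: b2 03 bf bf b2 4b 1d 1d

RES = [ 0xb2  0x03  0xbf  0xbf  0xb2  0x4b  0x1d  0x1d ]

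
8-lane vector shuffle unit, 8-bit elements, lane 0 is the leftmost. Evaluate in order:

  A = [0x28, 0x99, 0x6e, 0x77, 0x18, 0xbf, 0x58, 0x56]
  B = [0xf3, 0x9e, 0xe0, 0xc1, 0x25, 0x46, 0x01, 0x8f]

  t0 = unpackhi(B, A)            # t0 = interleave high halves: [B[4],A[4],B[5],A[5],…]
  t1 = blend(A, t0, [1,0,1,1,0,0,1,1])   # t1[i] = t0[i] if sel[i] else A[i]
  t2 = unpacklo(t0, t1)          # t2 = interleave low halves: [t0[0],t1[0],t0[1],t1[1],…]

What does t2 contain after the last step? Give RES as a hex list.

→ t0 |25|18|46|bf|01|58|8f|56|
→ t1 |25|99|46|bf|18|bf|8f|56|
→ t2 |25|25|18|99|46|46|bf|bf|

RES = [0x25, 0x25, 0x18, 0x99, 0x46, 0x46, 0xbf, 0xbf]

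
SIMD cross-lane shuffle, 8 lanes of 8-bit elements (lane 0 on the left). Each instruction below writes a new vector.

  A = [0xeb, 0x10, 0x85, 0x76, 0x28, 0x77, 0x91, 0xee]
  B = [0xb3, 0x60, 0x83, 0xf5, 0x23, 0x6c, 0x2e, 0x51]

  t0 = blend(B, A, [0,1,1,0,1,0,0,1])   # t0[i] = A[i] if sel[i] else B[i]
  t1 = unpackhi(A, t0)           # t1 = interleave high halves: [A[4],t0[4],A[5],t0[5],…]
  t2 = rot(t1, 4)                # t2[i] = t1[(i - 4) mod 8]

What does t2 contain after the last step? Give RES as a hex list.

RES = [0x91, 0x2e, 0xee, 0xee, 0x28, 0x28, 0x77, 0x6c]

→ t0 |b3|10|85|f5|28|6c|2e|ee|
→ t1 |28|28|77|6c|91|2e|ee|ee|
→ t2 |91|2e|ee|ee|28|28|77|6c|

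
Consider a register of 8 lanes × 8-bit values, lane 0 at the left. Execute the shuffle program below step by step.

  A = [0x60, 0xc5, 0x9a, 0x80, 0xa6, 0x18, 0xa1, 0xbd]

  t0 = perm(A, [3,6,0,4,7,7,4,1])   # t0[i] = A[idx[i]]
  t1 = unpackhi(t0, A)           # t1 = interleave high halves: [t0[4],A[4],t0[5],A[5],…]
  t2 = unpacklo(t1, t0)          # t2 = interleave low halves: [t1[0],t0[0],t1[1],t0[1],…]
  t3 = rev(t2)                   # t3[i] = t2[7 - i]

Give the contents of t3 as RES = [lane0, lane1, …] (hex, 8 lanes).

→ t0 |80|a1|60|a6|bd|bd|a6|c5|
→ t1 |bd|a6|bd|18|a6|a1|c5|bd|
→ t2 |bd|80|a6|a1|bd|60|18|a6|
→ t3 |a6|18|60|bd|a1|a6|80|bd|

RES = [0xa6, 0x18, 0x60, 0xbd, 0xa1, 0xa6, 0x80, 0xbd]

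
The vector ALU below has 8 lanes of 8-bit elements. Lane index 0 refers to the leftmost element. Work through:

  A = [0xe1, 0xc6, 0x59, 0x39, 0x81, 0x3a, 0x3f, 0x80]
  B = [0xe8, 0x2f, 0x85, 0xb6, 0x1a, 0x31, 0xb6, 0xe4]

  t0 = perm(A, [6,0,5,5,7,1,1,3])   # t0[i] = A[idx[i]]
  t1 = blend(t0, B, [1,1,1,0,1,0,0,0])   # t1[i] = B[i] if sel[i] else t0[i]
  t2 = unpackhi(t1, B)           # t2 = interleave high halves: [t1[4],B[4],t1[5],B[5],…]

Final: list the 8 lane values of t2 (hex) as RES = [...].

RES = [0x1a, 0x1a, 0xc6, 0x31, 0xc6, 0xb6, 0x39, 0xe4]

t0 = [0x3f, 0xe1, 0x3a, 0x3a, 0x80, 0xc6, 0xc6, 0x39]
t1 = [0xe8, 0x2f, 0x85, 0x3a, 0x1a, 0xc6, 0xc6, 0x39]
t2 = [0x1a, 0x1a, 0xc6, 0x31, 0xc6, 0xb6, 0x39, 0xe4]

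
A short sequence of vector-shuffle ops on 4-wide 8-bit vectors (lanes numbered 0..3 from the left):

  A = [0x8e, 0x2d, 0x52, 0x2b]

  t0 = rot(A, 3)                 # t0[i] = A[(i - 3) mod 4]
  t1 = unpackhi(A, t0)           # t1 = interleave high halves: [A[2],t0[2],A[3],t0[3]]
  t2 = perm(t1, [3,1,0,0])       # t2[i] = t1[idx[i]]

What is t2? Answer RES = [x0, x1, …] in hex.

RES = [ 0x8e  0x2b  0x52  0x52 ]

t0 = [0x2d, 0x52, 0x2b, 0x8e]
t1 = [0x52, 0x2b, 0x2b, 0x8e]
t2 = [0x8e, 0x2b, 0x52, 0x52]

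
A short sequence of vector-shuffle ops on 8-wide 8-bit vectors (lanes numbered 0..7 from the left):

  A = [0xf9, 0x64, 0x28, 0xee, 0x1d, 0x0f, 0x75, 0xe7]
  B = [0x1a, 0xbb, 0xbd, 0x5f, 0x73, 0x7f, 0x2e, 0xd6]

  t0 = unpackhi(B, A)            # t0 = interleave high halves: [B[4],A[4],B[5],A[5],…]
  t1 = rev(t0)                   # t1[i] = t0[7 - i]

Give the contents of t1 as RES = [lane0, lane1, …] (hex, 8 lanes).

RES = [ 0xe7  0xd6  0x75  0x2e  0x0f  0x7f  0x1d  0x73 ]

  t0: 73 1d 7f 0f 2e 75 d6 e7
  t1: e7 d6 75 2e 0f 7f 1d 73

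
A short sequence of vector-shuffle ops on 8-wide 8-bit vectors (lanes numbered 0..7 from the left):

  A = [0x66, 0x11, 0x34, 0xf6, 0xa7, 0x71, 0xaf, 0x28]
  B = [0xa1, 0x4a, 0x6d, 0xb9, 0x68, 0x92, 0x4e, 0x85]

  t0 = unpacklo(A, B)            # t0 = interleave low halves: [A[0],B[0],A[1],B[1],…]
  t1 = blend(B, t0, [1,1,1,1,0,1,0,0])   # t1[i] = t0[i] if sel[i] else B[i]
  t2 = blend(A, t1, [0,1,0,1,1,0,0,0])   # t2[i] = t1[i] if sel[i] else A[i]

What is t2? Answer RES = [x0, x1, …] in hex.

t0 = [0x66, 0xa1, 0x11, 0x4a, 0x34, 0x6d, 0xf6, 0xb9]
t1 = [0x66, 0xa1, 0x11, 0x4a, 0x68, 0x6d, 0x4e, 0x85]
t2 = [0x66, 0xa1, 0x34, 0x4a, 0x68, 0x71, 0xaf, 0x28]

RES = [0x66, 0xa1, 0x34, 0x4a, 0x68, 0x71, 0xaf, 0x28]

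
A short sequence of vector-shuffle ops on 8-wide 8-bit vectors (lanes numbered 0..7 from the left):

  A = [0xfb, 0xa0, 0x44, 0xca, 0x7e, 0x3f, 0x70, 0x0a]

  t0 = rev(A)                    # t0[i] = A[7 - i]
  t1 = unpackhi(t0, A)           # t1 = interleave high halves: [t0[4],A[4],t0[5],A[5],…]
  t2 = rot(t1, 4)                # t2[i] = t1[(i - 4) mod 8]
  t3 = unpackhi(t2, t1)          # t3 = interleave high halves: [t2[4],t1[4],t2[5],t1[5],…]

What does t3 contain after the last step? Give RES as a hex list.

→ t0 |0a|70|3f|7e|ca|44|a0|fb|
→ t1 |ca|7e|44|3f|a0|70|fb|0a|
→ t2 |a0|70|fb|0a|ca|7e|44|3f|
→ t3 |ca|a0|7e|70|44|fb|3f|0a|

RES = [0xca, 0xa0, 0x7e, 0x70, 0x44, 0xfb, 0x3f, 0x0a]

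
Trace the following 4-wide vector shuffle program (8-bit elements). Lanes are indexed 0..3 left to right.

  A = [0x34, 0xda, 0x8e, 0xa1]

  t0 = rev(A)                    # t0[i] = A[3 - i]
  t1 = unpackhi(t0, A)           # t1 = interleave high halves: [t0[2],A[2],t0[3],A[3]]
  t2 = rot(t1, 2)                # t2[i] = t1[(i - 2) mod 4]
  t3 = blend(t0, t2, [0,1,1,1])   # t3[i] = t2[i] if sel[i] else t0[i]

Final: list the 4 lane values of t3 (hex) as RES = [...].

RES = [0xa1, 0xa1, 0xda, 0x8e]

t0 = [0xa1, 0x8e, 0xda, 0x34]
t1 = [0xda, 0x8e, 0x34, 0xa1]
t2 = [0x34, 0xa1, 0xda, 0x8e]
t3 = [0xa1, 0xa1, 0xda, 0x8e]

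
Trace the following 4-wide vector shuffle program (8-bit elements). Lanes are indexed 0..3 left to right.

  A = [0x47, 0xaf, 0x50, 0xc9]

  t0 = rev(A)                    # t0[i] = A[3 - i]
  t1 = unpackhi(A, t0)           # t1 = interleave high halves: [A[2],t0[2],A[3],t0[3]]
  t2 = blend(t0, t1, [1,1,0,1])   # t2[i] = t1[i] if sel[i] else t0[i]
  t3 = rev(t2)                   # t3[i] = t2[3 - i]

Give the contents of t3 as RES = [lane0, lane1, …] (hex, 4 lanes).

t0 = [0xc9, 0x50, 0xaf, 0x47]
t1 = [0x50, 0xaf, 0xc9, 0x47]
t2 = [0x50, 0xaf, 0xaf, 0x47]
t3 = [0x47, 0xaf, 0xaf, 0x50]

RES = [0x47, 0xaf, 0xaf, 0x50]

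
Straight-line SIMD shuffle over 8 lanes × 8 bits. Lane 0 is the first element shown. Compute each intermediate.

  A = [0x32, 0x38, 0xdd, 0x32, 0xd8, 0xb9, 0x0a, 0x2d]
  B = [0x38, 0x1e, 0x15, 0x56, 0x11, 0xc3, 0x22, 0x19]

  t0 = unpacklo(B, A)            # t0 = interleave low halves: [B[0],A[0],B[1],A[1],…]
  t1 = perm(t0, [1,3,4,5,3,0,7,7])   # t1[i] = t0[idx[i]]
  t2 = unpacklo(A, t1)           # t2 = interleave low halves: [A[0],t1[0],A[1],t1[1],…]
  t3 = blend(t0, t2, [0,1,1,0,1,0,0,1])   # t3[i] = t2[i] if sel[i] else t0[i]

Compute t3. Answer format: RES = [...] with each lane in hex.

RES = [ 0x38  0x32  0x38  0x38  0xdd  0xdd  0x56  0xdd ]

  t0: 38 32 1e 38 15 dd 56 32
  t1: 32 38 15 dd 38 38 32 32
  t2: 32 32 38 38 dd 15 32 dd
  t3: 38 32 38 38 dd dd 56 dd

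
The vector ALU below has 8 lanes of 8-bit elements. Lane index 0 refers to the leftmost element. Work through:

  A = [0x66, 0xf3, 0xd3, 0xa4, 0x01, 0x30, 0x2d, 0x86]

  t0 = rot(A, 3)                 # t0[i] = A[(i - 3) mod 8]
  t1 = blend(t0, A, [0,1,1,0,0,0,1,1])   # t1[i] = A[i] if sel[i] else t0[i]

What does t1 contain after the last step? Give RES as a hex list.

→ t0 |30|2d|86|66|f3|d3|a4|01|
→ t1 |30|f3|d3|66|f3|d3|2d|86|

RES = [0x30, 0xf3, 0xd3, 0x66, 0xf3, 0xd3, 0x2d, 0x86]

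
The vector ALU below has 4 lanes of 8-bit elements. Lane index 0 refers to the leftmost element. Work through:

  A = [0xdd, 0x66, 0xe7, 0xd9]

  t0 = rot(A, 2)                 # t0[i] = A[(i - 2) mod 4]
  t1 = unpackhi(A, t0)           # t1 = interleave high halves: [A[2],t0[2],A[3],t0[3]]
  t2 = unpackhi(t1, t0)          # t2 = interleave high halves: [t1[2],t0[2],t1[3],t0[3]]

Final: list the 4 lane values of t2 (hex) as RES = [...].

RES = [ 0xd9  0xdd  0x66  0x66 ]

  t0: e7 d9 dd 66
  t1: e7 dd d9 66
  t2: d9 dd 66 66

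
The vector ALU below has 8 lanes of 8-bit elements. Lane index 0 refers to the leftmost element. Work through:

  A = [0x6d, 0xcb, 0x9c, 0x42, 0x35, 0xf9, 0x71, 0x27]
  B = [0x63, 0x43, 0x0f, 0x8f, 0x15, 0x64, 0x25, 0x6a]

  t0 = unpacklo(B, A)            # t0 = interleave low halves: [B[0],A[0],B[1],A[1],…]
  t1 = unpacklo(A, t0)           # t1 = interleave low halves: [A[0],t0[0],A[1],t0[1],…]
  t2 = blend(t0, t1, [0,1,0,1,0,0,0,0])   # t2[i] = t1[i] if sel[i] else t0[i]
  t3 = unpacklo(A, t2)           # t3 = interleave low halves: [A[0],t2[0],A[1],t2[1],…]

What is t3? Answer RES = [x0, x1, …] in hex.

t0 = [0x63, 0x6d, 0x43, 0xcb, 0x0f, 0x9c, 0x8f, 0x42]
t1 = [0x6d, 0x63, 0xcb, 0x6d, 0x9c, 0x43, 0x42, 0xcb]
t2 = [0x63, 0x63, 0x43, 0x6d, 0x0f, 0x9c, 0x8f, 0x42]
t3 = [0x6d, 0x63, 0xcb, 0x63, 0x9c, 0x43, 0x42, 0x6d]

RES = [ 0x6d  0x63  0xcb  0x63  0x9c  0x43  0x42  0x6d ]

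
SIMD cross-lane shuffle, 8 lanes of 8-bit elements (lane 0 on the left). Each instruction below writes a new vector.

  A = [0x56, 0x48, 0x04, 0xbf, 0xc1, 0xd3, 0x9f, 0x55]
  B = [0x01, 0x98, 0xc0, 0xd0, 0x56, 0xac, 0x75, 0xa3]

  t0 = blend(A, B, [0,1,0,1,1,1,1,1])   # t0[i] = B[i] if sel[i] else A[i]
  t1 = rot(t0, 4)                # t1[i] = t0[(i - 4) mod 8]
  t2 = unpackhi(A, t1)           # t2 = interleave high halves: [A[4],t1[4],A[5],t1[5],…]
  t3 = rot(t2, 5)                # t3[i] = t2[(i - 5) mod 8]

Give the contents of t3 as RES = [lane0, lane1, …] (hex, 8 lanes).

t0 = [0x56, 0x98, 0x04, 0xd0, 0x56, 0xac, 0x75, 0xa3]
t1 = [0x56, 0xac, 0x75, 0xa3, 0x56, 0x98, 0x04, 0xd0]
t2 = [0xc1, 0x56, 0xd3, 0x98, 0x9f, 0x04, 0x55, 0xd0]
t3 = [0x98, 0x9f, 0x04, 0x55, 0xd0, 0xc1, 0x56, 0xd3]

RES = [ 0x98  0x9f  0x04  0x55  0xd0  0xc1  0x56  0xd3 ]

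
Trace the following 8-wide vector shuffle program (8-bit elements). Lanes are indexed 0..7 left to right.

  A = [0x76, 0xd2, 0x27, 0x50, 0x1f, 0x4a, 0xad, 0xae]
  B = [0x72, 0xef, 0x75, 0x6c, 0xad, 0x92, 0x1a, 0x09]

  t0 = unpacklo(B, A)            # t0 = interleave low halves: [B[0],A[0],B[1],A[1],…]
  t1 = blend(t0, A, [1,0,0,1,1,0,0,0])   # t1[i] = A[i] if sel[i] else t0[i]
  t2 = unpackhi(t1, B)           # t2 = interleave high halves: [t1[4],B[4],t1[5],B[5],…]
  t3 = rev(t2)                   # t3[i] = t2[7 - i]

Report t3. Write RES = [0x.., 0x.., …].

RES = [0x09, 0x50, 0x1a, 0x6c, 0x92, 0x27, 0xad, 0x1f]

→ t0 |72|76|ef|d2|75|27|6c|50|
→ t1 |76|76|ef|50|1f|27|6c|50|
→ t2 |1f|ad|27|92|6c|1a|50|09|
→ t3 |09|50|1a|6c|92|27|ad|1f|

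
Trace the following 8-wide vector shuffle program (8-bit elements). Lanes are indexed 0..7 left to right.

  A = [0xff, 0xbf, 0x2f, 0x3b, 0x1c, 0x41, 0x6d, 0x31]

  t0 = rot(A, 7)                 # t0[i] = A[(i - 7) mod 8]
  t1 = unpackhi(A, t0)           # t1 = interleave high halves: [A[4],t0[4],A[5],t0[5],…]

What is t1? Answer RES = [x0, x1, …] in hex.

  t0: bf 2f 3b 1c 41 6d 31 ff
  t1: 1c 41 41 6d 6d 31 31 ff

RES = [0x1c, 0x41, 0x41, 0x6d, 0x6d, 0x31, 0x31, 0xff]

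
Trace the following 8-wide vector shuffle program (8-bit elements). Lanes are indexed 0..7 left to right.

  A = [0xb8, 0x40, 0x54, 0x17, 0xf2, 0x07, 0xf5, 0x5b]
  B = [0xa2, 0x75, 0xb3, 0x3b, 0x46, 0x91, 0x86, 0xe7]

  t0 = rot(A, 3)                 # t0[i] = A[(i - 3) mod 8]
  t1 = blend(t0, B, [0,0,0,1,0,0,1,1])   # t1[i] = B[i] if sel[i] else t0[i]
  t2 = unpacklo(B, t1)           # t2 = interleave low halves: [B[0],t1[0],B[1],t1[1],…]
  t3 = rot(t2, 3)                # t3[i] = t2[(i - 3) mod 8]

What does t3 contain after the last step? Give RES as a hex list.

RES = [0x5b, 0x3b, 0x3b, 0xa2, 0x07, 0x75, 0xf5, 0xb3]

t0 = [0x07, 0xf5, 0x5b, 0xb8, 0x40, 0x54, 0x17, 0xf2]
t1 = [0x07, 0xf5, 0x5b, 0x3b, 0x40, 0x54, 0x86, 0xe7]
t2 = [0xa2, 0x07, 0x75, 0xf5, 0xb3, 0x5b, 0x3b, 0x3b]
t3 = [0x5b, 0x3b, 0x3b, 0xa2, 0x07, 0x75, 0xf5, 0xb3]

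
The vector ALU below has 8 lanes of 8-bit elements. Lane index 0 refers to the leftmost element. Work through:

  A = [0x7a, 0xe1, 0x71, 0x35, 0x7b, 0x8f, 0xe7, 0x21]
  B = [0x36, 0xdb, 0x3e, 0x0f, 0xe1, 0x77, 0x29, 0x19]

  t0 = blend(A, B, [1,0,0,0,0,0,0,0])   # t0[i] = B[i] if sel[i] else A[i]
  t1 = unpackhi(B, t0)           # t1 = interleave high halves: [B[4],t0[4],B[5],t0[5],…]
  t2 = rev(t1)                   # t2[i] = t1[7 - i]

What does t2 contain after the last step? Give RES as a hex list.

RES = [ 0x21  0x19  0xe7  0x29  0x8f  0x77  0x7b  0xe1 ]

→ t0 |36|e1|71|35|7b|8f|e7|21|
→ t1 |e1|7b|77|8f|29|e7|19|21|
→ t2 |21|19|e7|29|8f|77|7b|e1|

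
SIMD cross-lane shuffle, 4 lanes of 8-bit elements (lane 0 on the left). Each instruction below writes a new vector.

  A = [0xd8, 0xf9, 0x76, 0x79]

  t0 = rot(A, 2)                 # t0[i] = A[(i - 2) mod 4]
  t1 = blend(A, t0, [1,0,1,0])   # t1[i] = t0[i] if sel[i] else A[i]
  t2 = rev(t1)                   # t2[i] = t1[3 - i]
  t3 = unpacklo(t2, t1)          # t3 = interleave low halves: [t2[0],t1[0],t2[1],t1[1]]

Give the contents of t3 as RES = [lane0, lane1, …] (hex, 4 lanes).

RES = [0x79, 0x76, 0xd8, 0xf9]

t0 = [0x76, 0x79, 0xd8, 0xf9]
t1 = [0x76, 0xf9, 0xd8, 0x79]
t2 = [0x79, 0xd8, 0xf9, 0x76]
t3 = [0x79, 0x76, 0xd8, 0xf9]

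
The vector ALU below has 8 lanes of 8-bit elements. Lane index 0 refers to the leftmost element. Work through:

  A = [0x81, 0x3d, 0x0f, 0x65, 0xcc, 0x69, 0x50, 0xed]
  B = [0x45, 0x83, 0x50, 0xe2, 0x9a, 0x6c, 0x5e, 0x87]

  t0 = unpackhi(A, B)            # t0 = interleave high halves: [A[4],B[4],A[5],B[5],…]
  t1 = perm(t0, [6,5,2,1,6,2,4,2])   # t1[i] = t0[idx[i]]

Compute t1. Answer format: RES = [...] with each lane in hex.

→ t0 |cc|9a|69|6c|50|5e|ed|87|
→ t1 |ed|5e|69|9a|ed|69|50|69|

RES = [0xed, 0x5e, 0x69, 0x9a, 0xed, 0x69, 0x50, 0x69]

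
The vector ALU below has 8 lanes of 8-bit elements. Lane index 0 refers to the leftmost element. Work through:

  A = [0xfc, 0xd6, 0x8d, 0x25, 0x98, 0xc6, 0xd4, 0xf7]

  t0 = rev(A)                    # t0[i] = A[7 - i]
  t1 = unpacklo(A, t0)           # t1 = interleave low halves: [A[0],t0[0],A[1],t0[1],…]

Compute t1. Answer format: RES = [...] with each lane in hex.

  t0: f7 d4 c6 98 25 8d d6 fc
  t1: fc f7 d6 d4 8d c6 25 98

RES = [0xfc, 0xf7, 0xd6, 0xd4, 0x8d, 0xc6, 0x25, 0x98]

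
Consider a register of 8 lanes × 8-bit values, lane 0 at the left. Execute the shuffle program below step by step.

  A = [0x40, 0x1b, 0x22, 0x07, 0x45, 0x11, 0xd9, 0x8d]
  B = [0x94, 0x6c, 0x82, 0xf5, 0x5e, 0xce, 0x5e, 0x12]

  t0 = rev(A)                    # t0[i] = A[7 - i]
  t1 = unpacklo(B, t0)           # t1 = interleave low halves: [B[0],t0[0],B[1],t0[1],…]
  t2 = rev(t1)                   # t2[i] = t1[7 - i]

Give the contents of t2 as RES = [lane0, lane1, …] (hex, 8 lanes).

t0 = [0x8d, 0xd9, 0x11, 0x45, 0x07, 0x22, 0x1b, 0x40]
t1 = [0x94, 0x8d, 0x6c, 0xd9, 0x82, 0x11, 0xf5, 0x45]
t2 = [0x45, 0xf5, 0x11, 0x82, 0xd9, 0x6c, 0x8d, 0x94]

RES = [0x45, 0xf5, 0x11, 0x82, 0xd9, 0x6c, 0x8d, 0x94]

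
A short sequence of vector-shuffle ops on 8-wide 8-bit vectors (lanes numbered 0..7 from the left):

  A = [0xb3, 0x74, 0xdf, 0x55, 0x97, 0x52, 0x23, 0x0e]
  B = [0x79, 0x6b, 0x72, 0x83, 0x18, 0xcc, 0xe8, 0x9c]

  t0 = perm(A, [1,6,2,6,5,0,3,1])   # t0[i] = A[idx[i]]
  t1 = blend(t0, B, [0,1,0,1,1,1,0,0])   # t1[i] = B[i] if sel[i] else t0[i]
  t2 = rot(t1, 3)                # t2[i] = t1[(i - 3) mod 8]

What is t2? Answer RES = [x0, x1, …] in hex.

→ t0 |74|23|df|23|52|b3|55|74|
→ t1 |74|6b|df|83|18|cc|55|74|
→ t2 |cc|55|74|74|6b|df|83|18|

RES = [ 0xcc  0x55  0x74  0x74  0x6b  0xdf  0x83  0x18 ]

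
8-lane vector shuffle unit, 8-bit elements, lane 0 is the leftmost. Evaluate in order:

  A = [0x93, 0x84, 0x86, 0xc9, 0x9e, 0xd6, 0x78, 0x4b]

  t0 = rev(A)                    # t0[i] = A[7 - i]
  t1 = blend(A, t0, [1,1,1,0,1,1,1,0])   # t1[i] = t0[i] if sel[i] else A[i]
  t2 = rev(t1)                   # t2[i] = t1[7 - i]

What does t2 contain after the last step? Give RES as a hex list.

→ t0 |4b|78|d6|9e|c9|86|84|93|
→ t1 |4b|78|d6|c9|c9|86|84|4b|
→ t2 |4b|84|86|c9|c9|d6|78|4b|

RES = [0x4b, 0x84, 0x86, 0xc9, 0xc9, 0xd6, 0x78, 0x4b]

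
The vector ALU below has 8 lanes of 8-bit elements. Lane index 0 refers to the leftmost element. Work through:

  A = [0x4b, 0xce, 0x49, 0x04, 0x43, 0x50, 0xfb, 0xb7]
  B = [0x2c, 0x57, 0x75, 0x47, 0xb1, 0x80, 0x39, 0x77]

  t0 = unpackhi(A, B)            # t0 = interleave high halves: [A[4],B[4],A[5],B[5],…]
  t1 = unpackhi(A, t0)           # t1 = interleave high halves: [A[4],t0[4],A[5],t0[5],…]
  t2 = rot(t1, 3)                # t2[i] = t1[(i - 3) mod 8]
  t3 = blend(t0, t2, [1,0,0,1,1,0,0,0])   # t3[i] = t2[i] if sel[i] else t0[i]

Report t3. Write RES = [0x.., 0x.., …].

RES = [0xb7, 0xb1, 0x50, 0x43, 0xfb, 0x39, 0xb7, 0x77]

  t0: 43 b1 50 80 fb 39 b7 77
  t1: 43 fb 50 39 fb b7 b7 77
  t2: b7 b7 77 43 fb 50 39 fb
  t3: b7 b1 50 43 fb 39 b7 77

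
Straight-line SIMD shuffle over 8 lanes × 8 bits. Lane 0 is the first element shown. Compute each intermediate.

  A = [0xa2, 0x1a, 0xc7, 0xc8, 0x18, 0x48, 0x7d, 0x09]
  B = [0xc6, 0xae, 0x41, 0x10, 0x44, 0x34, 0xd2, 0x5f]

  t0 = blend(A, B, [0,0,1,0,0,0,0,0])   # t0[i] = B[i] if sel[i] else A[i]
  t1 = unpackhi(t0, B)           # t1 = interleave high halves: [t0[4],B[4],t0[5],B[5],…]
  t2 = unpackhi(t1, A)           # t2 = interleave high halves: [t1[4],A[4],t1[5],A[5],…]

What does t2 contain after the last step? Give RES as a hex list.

→ t0 |a2|1a|41|c8|18|48|7d|09|
→ t1 |18|44|48|34|7d|d2|09|5f|
→ t2 |7d|18|d2|48|09|7d|5f|09|

RES = [0x7d, 0x18, 0xd2, 0x48, 0x09, 0x7d, 0x5f, 0x09]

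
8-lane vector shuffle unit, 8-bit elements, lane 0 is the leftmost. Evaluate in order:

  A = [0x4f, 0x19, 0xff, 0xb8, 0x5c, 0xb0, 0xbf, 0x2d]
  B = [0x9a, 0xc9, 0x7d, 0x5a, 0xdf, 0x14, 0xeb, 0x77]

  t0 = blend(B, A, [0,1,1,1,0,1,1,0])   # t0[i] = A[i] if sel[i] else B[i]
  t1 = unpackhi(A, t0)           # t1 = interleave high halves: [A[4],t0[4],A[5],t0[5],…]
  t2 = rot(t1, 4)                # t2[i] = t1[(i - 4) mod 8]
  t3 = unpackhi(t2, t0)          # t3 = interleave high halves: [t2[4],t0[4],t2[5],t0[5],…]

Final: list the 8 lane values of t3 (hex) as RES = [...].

t0 = [0x9a, 0x19, 0xff, 0xb8, 0xdf, 0xb0, 0xbf, 0x77]
t1 = [0x5c, 0xdf, 0xb0, 0xb0, 0xbf, 0xbf, 0x2d, 0x77]
t2 = [0xbf, 0xbf, 0x2d, 0x77, 0x5c, 0xdf, 0xb0, 0xb0]
t3 = [0x5c, 0xdf, 0xdf, 0xb0, 0xb0, 0xbf, 0xb0, 0x77]

RES = [ 0x5c  0xdf  0xdf  0xb0  0xb0  0xbf  0xb0  0x77 ]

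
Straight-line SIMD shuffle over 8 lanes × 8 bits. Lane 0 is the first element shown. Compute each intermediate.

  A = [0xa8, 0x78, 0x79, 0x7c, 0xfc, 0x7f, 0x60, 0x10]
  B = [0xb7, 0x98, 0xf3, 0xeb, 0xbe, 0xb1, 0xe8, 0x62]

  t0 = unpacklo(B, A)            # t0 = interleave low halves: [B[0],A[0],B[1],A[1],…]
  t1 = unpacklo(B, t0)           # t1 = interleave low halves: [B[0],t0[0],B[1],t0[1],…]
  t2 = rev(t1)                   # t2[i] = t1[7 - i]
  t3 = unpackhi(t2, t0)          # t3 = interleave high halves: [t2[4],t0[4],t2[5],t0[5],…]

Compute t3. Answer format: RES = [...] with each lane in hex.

  t0: b7 a8 98 78 f3 79 eb 7c
  t1: b7 b7 98 a8 f3 98 eb 78
  t2: 78 eb 98 f3 a8 98 b7 b7
  t3: a8 f3 98 79 b7 eb b7 7c

RES = [0xa8, 0xf3, 0x98, 0x79, 0xb7, 0xeb, 0xb7, 0x7c]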